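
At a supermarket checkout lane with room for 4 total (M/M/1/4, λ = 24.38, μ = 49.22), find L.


ρ = 24.38/49.22 = 0.4953
L = ρ[1 − (K+1)ρ^K + Kρ^(K+1)] / [(1−ρ)(1−ρ^(K+1))]
Numerator: 0.4953·(1 − 5·0.060196 + 4·0.029817) = 0.405319
Denominator: (0.5047)·(0.970183) = 0.489625
L = 0.405319/0.489625 = 0.8278

Final: 0.8278


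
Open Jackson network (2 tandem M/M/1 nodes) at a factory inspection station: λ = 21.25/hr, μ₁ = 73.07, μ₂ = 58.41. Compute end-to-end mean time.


Each node sees arrival rate λ = 21.25/hr (tandem ⇒ throughput preserved).
W₁ = 1/(μ₁−λ) = 1/(73.07−21.25) = 0.01930 hr
W₂ = 1/(μ₂−λ) = 1/(58.41−21.25) = 0.02691 hr
W_total = W₁ + W₂ = 0.01930 + 0.02691 = 0.04621 hr

Final: 0.04621 hr


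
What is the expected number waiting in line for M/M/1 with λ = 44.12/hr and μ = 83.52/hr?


ρ = 44.12/83.52 = 0.5283
Lq = ρ²/(1−ρ) = 0.2791/0.4717 = 0.5915

Final: 0.5915


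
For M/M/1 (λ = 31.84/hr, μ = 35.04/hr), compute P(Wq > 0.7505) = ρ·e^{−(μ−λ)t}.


ρ = 31.84/35.04 = 0.9087
P(Wq > t) = ρ·e^{−(μ−λ)t} = 0.9087·e^{−2.4016}
= 0.9087·0.090573 = 0.082301

Final: 0.082301


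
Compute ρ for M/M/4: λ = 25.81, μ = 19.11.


ρ = λ/(cμ) = 25.81/(4·19.11) = 25.81/76.44 = 0.3377

Final: 0.3377


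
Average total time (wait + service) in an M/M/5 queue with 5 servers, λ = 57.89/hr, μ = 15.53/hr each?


a = 3.7276; ρ = 0.7455; P₀ = 0.019260
Lq = P₀·a^c·ρ/(c!(1−ρ)²) = 1.32986
Wq = Lq/λ = 1.32986/57.89 = 0.02297 hr
W = Wq + 1/μ = 0.02297 + 0.06439 = 0.08736 hr

Final: 0.08736 hr


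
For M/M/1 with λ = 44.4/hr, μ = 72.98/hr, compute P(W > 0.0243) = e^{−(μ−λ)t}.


W ~ Exponential(μ−λ) for M/M/1.
μ − λ = 72.98 − 44.4 = 28.5800
P(W > t) = e^{−(μ−λ)t} = e^{−0.6945} = 0.499327

Final: 0.499327


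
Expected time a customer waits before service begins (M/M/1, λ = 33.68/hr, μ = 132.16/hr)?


ρ = 33.68/132.16 = 0.2548
Wq = ρ/(μ−λ) = 0.2548/(132.16 − 33.68) = 0.2548/98.48 = 0.002588 hr

Final: 0.002588 hr


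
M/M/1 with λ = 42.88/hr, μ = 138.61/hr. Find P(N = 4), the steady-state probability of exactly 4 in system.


ρ = 42.88/138.61 = 0.3094
P_n = (1−ρ)·ρ^n = (1 − 0.3094)·0.3094^4 = 0.6906·0.009159 = 0.006325

Final: 0.006325


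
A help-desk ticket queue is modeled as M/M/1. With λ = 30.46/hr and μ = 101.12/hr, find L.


ρ = λ/μ = 30.46/101.12 = 0.3012
L = ρ/(1−ρ) = 0.3012/(1 − 0.3012) = 0.3012/0.6988 = 0.4311

Final: 0.4311


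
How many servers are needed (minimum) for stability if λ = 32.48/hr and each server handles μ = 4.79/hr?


Stability requires cμ > λ ⇔ c > λ/μ.
λ/μ = 32.48/4.79 = 6.7808
Minimum integer c = ⌊6.7808⌋ + 1 = 7
Check: 7·4.79 = 33.53 > 32.48, while 6·4.79 = 28.74 ≤ 32.48

Final: 7 servers


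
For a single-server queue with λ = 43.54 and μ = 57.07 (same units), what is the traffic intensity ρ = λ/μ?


ρ = λ/μ = 43.54/57.07 = 0.7629

Final: 0.7629


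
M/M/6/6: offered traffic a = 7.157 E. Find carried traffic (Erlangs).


B(6,7.157) = 0.341034 (Erlang-B)
Carried load = a(1 − B) = 7.157·(1 − 0.341034) = 7.157·0.658966 = 4.7162 E

Final: 4.7162 Erlangs


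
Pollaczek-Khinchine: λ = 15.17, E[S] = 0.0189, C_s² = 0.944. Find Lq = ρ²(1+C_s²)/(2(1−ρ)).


ρ = λ·E[S] = 15.17·0.0189 = 0.2867
Lq = ρ²(1+C_s²)/(2(1−ρ)) = 0.08220·(1+0.944)/(2·0.7133)
= 0.08220·1.9440/1.4266 = 0.11202

Final: 0.11202


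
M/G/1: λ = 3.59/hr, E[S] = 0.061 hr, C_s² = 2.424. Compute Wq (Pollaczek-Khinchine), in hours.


ρ = λ·E[S] = 3.59·0.061 = 0.2190
E[S²] = E[S]²(1+C_s²) = 0.061²·(1+2.424) = 0.012741
Wq = λ·E[S²]/(2(1−ρ)) = 3.59·0.012741/(2·0.7810) = 0.02928 hr

Final: 0.02928 hr


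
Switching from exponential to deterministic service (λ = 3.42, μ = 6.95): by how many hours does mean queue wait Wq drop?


ρ = 3.42/6.95 = 0.4921
Wq(M/M/1) = ρ/(μ−λ) = 0.4921/3.53 = 0.13940 hr
Wq(M/D/1) = ρ/(2(μ−λ)) = 0.06970 hr
Savings = 0.13940 − 0.06970 = 0.06970 hr

Final: 0.06970 hr


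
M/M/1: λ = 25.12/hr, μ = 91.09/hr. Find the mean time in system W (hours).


W = 1/(μ−λ) = 1/(91.09 − 25.12) = 1/65.97 = 0.01516 hr

Final: 0.01516 hr


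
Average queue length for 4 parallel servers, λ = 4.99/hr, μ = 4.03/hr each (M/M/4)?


a = λ/μ = 1.2382; ρ = a/4 = 0.3096
P₀ = 0.288763
Lq = P₀·a^c·ρ / (c!·(1−ρ)²) = 0.288763·2.35062·0.3096/(24·0.47672)
= 0.01836

Final: 0.01836


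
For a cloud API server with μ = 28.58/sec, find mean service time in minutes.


Mean service time = 1/μ = 1/28.58 second = 0.03499 second
In minutes: 0.03499 × 0.0166667 = 0.0005832 min

Final: 0.0005832 min


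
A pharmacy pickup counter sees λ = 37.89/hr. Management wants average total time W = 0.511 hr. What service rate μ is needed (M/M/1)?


W = 1/(μ−λ) ⇒ μ − λ = 1/W = 1/0.511 = 1.9569
μ = λ + 1/W = 37.89 + 1.9569 = 39.8469 per hr

Final: 39.8469 /hr


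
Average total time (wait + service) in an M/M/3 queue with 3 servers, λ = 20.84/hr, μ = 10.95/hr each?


a = 1.9032; ρ = 0.6344; P₀ = 0.127277
Lq = P₀·a^c·ρ/(c!(1−ρ)²) = 0.69406
Wq = Lq/λ = 0.69406/20.84 = 0.03330 hr
W = Wq + 1/μ = 0.03330 + 0.09132 = 0.12463 hr

Final: 0.12463 hr


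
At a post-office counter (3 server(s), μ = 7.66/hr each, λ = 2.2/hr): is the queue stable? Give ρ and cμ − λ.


Total capacity cμ = 3·7.66 = 22.98/hr
ρ = λ/(cμ) = 2.2/22.98 = 0.09574
Stable ⇔ ρ < 1: YES
Spare capacity = cμ − λ = 22.98 − 2.2 = 20.78/hr

Final: ρ = 0.09574; stable; margin = 20.78/hr


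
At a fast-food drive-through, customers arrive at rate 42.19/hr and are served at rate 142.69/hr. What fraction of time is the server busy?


ρ = λ/μ = 42.19/142.69 = 0.2957

Final: 0.2957


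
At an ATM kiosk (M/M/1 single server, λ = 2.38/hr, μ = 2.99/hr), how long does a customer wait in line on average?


ρ = 2.38/2.99 = 0.7960
Wq = ρ/(μ−λ) = 0.7960/(2.99 − 2.38) = 0.7960/0.6100 = 1.3049 hr

Final: 1.3049 hr


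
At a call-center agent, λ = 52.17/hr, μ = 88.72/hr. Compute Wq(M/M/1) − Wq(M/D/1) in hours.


ρ = 52.17/88.72 = 0.5880
Wq(M/M/1) = ρ/(μ−λ) = 0.5880/36.55 = 0.01609 hr
Wq(M/D/1) = ρ/(2(μ−λ)) = 0.008044 hr
Savings = 0.01609 − 0.008044 = 0.008044 hr

Final: 0.008044 hr


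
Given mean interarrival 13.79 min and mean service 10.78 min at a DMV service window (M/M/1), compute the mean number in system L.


λ = 60/13.79 = 4.3510 /hr
μ = 60/10.78 = 5.5659 /hr
ρ = λ/μ = 4.3510/5.5659 = 0.7817
L = ρ/(1−ρ) = 0.7817/0.2183 = 3.5814

Final: 3.5814


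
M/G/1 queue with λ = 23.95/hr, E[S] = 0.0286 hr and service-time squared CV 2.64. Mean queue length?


ρ = λ·E[S] = 23.95·0.0286 = 0.6850
Lq = ρ²(1+C_s²)/(2(1−ρ)) = 0.4692·(1+2.64)/(2·0.3150)
= 0.4692·3.6400/0.6301 = 2.71058

Final: 2.71058


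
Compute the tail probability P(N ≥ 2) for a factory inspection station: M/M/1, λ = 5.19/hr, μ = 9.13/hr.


ρ = 5.19/9.13 = 0.5685
P(N ≥ n) = ρ^n = 0.5685^2 = 0.323142

Final: 0.323142


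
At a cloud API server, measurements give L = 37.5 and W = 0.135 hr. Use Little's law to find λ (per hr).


λ = L/W = 37.5/0.135 = 277.7778 /hr

Final: 277.7778 /hr


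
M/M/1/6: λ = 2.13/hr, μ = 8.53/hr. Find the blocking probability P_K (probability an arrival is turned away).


ρ = λ/μ = 2.13/8.53 = 0.2497
P_K = (1−ρ)ρ^K/(1−ρ^(K+1)) = (0.7503·0.0002424)/(1 − 0.00006054)
= 0.0001819/0.999939 = 0.0001819

Final: 0.0001819


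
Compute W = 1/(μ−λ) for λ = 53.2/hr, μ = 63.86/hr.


W = 1/(μ−λ) = 1/(63.86 − 53.2) = 1/10.66 = 0.09381 hr

Final: 0.09381 hr


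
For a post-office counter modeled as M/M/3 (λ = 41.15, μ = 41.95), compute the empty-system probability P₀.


a = λ/μ = 41.15/41.95 = 0.9809; ρ = a/c = 0.3270
Σ_{k=0}^{2} a^k/k! (terms k=0..2) = 1.00000 + 0.98093 + 0.48111 = 2.46204
Tail: a^3/(3!(1−ρ)) = 0.94387/(6·0.6730) = 0.23374
P₀ = 1/(2.46204 + 0.23374) = 1/2.69578 = 0.370950

Final: 0.370950


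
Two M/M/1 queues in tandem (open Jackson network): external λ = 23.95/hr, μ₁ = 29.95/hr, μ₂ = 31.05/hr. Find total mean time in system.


Each node sees arrival rate λ = 23.95/hr (tandem ⇒ throughput preserved).
W₁ = 1/(μ₁−λ) = 1/(29.95−23.95) = 0.16667 hr
W₂ = 1/(μ₂−λ) = 1/(31.05−23.95) = 0.14085 hr
W_total = W₁ + W₂ = 0.16667 + 0.14085 = 0.30751 hr

Final: 0.30751 hr


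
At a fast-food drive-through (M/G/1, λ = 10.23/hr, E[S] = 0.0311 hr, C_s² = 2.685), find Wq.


ρ = λ·E[S] = 10.23·0.0311 = 0.3182
E[S²] = E[S]²(1+C_s²) = 0.0311²·(1+2.685) = 0.003564
Wq = λ·E[S²]/(2(1−ρ)) = 10.23·0.003564/(2·0.6818) = 0.02674 hr

Final: 0.02674 hr


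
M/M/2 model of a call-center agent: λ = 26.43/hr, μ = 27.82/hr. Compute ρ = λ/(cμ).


ρ = λ/(cμ) = 26.43/(2·27.82) = 26.43/55.64 = 0.4750

Final: 0.4750


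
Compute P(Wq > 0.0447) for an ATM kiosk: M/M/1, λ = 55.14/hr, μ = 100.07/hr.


ρ = 55.14/100.07 = 0.5510
P(Wq > t) = ρ·e^{−(μ−λ)t} = 0.5510·e^{−2.0084}
= 0.5510·0.134207 = 0.073950

Final: 0.073950


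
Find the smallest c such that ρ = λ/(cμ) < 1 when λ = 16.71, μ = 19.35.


Stability requires cμ > λ ⇔ c > λ/μ.
λ/μ = 16.71/19.35 = 0.8636
Minimum integer c = ⌊0.8636⌋ + 1 = 1
Check: 1·19.35 = 19.35 > 16.71, while 0·19.35 = 0.00 ≤ 16.71

Final: 1 servers


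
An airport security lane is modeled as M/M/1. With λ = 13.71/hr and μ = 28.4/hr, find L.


ρ = λ/μ = 13.71/28.4 = 0.4827
L = ρ/(1−ρ) = 0.4827/(1 − 0.4827) = 0.4827/0.5173 = 0.9333

Final: 0.9333


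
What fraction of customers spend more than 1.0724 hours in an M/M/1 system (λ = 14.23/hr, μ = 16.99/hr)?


W ~ Exponential(μ−λ) for M/M/1.
μ − λ = 16.99 − 14.23 = 2.7600
P(W > t) = e^{−(μ−λ)t} = e^{−2.9598} = 0.051828

Final: 0.051828


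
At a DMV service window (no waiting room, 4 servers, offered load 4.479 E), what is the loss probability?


B(c,a) = (a^c/c!) / Σ_{k=0}^{c} a^k/k!
a^4/4! = 16.769226
Σ terms (k=0..4): 1.00000 + 4.47900 + 10.03072 + 14.97587 + 16.76923 = 47.254812
B = 16.769226/47.254812 = 0.354868

Final: 0.354868


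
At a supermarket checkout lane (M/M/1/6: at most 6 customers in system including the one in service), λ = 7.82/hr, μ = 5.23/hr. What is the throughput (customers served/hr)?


ρ = 1.4952; P_K = (1−ρ)ρ^6/(1−ρ^7) = 0.352286
λ_eff = λ(1 − P_K) = 7.82·(1 − 0.352286) = 7.82·0.647714 = 5.0651 /hr

Final: 5.0651 /hr


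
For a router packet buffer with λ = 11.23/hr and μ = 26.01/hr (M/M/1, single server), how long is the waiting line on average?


ρ = 11.23/26.01 = 0.4318
Lq = ρ²/(1−ρ) = 0.1864/0.5682 = 0.3281

Final: 0.3281


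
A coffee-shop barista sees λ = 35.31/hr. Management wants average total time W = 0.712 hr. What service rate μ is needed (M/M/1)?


W = 1/(μ−λ) ⇒ μ − λ = 1/W = 1/0.712 = 1.4045
μ = λ + 1/W = 35.31 + 1.4045 = 36.7145 per hr

Final: 36.7145 /hr


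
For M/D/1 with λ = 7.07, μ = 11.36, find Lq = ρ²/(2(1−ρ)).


ρ = 7.07/11.36 = 0.6224
M/D/1: Lq = ρ²/(2(1−ρ)) = 0.3873/(2·0.3776) = 0.51283

Final: 0.51283


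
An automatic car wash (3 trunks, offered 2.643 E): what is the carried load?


B(3,2.643) = 0.301297 (Erlang-B)
Carried load = a(1 − B) = 2.643·(1 − 0.301297) = 2.643·0.698703 = 1.8467 E

Final: 1.8467 Erlangs


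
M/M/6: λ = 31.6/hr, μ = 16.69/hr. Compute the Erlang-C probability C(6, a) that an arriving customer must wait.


a = λ/μ = 1.8933; ρ = a/6 = 0.3156
P₀ = 0.150407 (from M/M/c formula)
C(c,a) = [a^c/(c!(1−ρ))]·P₀ = [46.06642/(720·0.6844)]·0.150407
= 0.09348·0.150407 = 0.014060

Final: 0.014060


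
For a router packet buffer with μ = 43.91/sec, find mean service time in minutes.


Mean service time = 1/μ = 1/43.91 second = 0.02277 second
In minutes: 0.02277 × 0.0166667 = 0.0003796 min

Final: 0.0003796 min


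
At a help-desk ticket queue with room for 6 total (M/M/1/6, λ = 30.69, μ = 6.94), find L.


ρ = 30.69/6.94 = 4.4222
L = ρ[1 − (K+1)ρ^K + Kρ^(K+1)] / [(1−ρ)(1−ρ^(K+1))]
Numerator: 4.4222·(1 − 7·7478.672371 + 6·33072.111680) = 646006.649761
Denominator: (-3.4222)·(-33071.111680) = 113175.634352
L = 646006.649761/113175.634352 = 5.7080

Final: 5.7080


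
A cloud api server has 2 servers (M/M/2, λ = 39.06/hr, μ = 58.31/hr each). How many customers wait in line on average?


a = λ/μ = 0.6699; ρ = a/2 = 0.3349
P₀ = 0.498201
Lq = P₀·a^c·ρ / (c!·(1−ρ)²) = 0.498201·0.44872·0.3349/(2·0.44231)
= 0.08464

Final: 0.08464


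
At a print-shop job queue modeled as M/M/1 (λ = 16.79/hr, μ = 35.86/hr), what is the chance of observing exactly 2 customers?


ρ = 16.79/35.86 = 0.4682
P_n = (1−ρ)·ρ^n = (1 − 0.4682)·0.4682^2 = 0.5318·0.219220 = 0.116579

Final: 0.116579


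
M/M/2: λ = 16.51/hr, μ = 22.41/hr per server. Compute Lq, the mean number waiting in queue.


a = λ/μ = 0.7367; ρ = a/2 = 0.3684
P₀ = 0.461601
Lq = P₀·a^c·ρ / (c!·(1−ρ)²) = 0.461601·0.54276·0.3684/(2·0.39897)
= 0.11566

Final: 0.11566


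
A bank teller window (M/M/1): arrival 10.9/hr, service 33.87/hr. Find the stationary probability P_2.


ρ = 10.9/33.87 = 0.3218
P_n = (1−ρ)·ρ^n = (1 − 0.3218)·0.3218^2 = 0.6782·0.103567 = 0.070237

Final: 0.070237


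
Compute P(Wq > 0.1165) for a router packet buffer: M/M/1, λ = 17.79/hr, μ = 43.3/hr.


ρ = 17.79/43.3 = 0.4109
P(Wq > t) = ρ·e^{−(μ−λ)t} = 0.4109·e^{−2.9719}
= 0.4109·0.051205 = 0.021038

Final: 0.021038


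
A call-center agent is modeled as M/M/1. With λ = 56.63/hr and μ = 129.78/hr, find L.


ρ = λ/μ = 56.63/129.78 = 0.4364
L = ρ/(1−ρ) = 0.4364/(1 − 0.4364) = 0.4364/0.5636 = 0.7742

Final: 0.7742


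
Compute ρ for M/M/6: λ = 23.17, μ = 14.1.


ρ = λ/(cμ) = 23.17/(6·14.1) = 23.17/84.60 = 0.2739

Final: 0.2739


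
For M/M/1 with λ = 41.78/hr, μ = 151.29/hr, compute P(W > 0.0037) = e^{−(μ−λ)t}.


W ~ Exponential(μ−λ) for M/M/1.
μ − λ = 151.29 − 41.78 = 109.5100
P(W > t) = e^{−(μ−λ)t} = e^{−0.4052} = 0.666852

Final: 0.666852


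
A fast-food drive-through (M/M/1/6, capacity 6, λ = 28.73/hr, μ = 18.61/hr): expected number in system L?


ρ = 28.73/18.61 = 1.5438
L = ρ[1 − (K+1)ρ^K + Kρ^(K+1)] / [(1−ρ)(1−ρ^(K+1))]
Numerator: 1.5438·(1 − 7·13.537408 + 6·20.898965) = 48.833176
Denominator: (-0.5438)·(-19.898965) = 10.820931
L = 48.833176/10.820931 = 4.5128

Final: 4.5128


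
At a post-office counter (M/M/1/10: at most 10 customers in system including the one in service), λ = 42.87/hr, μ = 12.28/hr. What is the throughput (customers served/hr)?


ρ = 3.4910; P_K = (1−ρ)ρ^10/(1−ρ^11) = 0.713553
λ_eff = λ(1 − P_K) = 42.87·(1 − 0.713553) = 42.87·0.286447 = 12.2800 /hr

Final: 12.2800 /hr


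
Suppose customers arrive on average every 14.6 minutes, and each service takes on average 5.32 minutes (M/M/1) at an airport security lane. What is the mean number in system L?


λ = 60/14.6 = 4.1096 /hr
μ = 60/5.32 = 11.2782 /hr
ρ = λ/μ = 4.1096/11.2782 = 0.3644
L = ρ/(1−ρ) = 0.3644/0.6356 = 0.5733

Final: 0.5733


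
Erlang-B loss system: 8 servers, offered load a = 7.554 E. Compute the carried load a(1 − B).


B(8,7.554) = 0.210523 (Erlang-B)
Carried load = a(1 − B) = 7.554·(1 − 0.210523) = 7.554·0.789477 = 5.9637 E

Final: 5.9637 Erlangs


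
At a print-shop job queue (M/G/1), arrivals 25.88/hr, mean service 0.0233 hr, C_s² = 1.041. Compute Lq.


ρ = λ·E[S] = 25.88·0.0233 = 0.6030
Lq = ρ²(1+C_s²)/(2(1−ρ)) = 0.3636·(1+1.041)/(2·0.3970)
= 0.3636·2.0410/0.7940 = 0.93469

Final: 0.93469


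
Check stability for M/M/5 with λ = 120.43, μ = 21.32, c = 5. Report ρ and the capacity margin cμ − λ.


Total capacity cμ = 5·21.32 = 106.60/hr
ρ = λ/(cμ) = 120.43/106.60 = 1.1297
Stable ⇔ ρ < 1: NO
Spare capacity = cμ − λ = 106.60 − 120.43 = -13.83/hr

Final: ρ = 1.1297; unstable; margin = -13.83/hr


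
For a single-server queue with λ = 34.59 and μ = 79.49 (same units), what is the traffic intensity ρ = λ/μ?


ρ = λ/μ = 34.59/79.49 = 0.4351

Final: 0.4351


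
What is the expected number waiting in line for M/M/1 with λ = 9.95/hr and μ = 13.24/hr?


ρ = 9.95/13.24 = 0.7515
Lq = ρ²/(1−ρ) = 0.5648/0.2485 = 2.2728

Final: 2.2728


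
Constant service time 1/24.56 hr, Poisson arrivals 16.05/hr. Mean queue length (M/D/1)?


ρ = 16.05/24.56 = 0.6535
M/D/1: Lq = ρ²/(2(1−ρ)) = 0.4271/(2·0.3465) = 0.61626

Final: 0.61626


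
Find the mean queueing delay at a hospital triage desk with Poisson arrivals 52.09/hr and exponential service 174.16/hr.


ρ = 52.09/174.16 = 0.2991
Wq = ρ/(μ−λ) = 0.2991/(174.16 − 52.09) = 0.2991/122.07 = 0.002450 hr

Final: 0.002450 hr


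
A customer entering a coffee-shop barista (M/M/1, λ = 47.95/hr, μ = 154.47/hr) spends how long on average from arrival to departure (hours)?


W = 1/(μ−λ) = 1/(154.47 − 47.95) = 1/106.52 = 0.009388 hr

Final: 0.009388 hr


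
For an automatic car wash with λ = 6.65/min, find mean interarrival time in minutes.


Mean interarrival time = 1/λ = 1/6.65 minute = 0.15038 minute
In minutes: 0.15038 × 1 = 0.1504 min

Final: 0.1504 min


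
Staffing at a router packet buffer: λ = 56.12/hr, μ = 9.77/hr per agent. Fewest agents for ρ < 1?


Stability requires cμ > λ ⇔ c > λ/μ.
λ/μ = 56.12/9.77 = 5.7441
Minimum integer c = ⌊5.7441⌋ + 1 = 6
Check: 6·9.77 = 58.62 > 56.12, while 5·9.77 = 48.85 ≤ 56.12

Final: 6 servers


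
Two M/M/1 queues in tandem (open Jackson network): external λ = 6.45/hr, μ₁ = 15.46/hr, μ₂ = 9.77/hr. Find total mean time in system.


Each node sees arrival rate λ = 6.45/hr (tandem ⇒ throughput preserved).
W₁ = 1/(μ₁−λ) = 1/(15.46−6.45) = 0.11099 hr
W₂ = 1/(μ₂−λ) = 1/(9.77−6.45) = 0.30120 hr
W_total = W₁ + W₂ = 0.11099 + 0.30120 = 0.41219 hr

Final: 0.41219 hr


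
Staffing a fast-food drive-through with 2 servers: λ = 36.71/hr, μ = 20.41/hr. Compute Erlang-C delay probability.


a = λ/μ = 1.7986; ρ = a/2 = 0.8993
P₀ = 0.053012 (from M/M/c formula)
C(c,a) = [a^c/(c!(1−ρ))]·P₀ = [3.23506/(2·0.1007)]·0.053012
= 16.06512·0.053012 = 0.851640

Final: 0.851640


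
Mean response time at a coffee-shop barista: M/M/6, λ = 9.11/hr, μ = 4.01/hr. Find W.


a = 2.2718; ρ = 0.3786; P₀ = 0.102795
Lq = P₀·a^c·ρ/(c!(1−ρ)²) = 0.01925
Wq = Lq/λ = 0.01925/9.11 = 0.002113 hr
W = Wq + 1/μ = 0.002113 + 0.24938 = 0.25149 hr

Final: 0.25149 hr


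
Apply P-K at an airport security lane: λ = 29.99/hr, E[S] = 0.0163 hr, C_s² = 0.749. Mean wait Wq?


ρ = λ·E[S] = 29.99·0.0163 = 0.4888
E[S²] = E[S]²(1+C_s²) = 0.0163²·(1+0.749) = 0.0004647
Wq = λ·E[S²]/(2(1−ρ)) = 29.99·0.0004647/(2·0.5112) = 0.01363 hr

Final: 0.01363 hr


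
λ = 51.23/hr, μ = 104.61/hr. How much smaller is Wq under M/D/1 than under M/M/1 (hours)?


ρ = 51.23/104.61 = 0.4897
Wq(M/M/1) = ρ/(μ−λ) = 0.4897/53.38 = 0.009174 hr
Wq(M/D/1) = ρ/(2(μ−λ)) = 0.004587 hr
Savings = 0.009174 − 0.004587 = 0.004587 hr

Final: 0.004587 hr


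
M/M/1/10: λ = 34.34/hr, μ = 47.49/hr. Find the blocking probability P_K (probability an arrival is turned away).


ρ = λ/μ = 34.34/47.49 = 0.7231
P_K = (1−ρ)ρ^K/(1−ρ^(K+1)) = (0.2769·0.039082)/(1 − 0.028260)
= 0.010822/0.971740 = 0.011137

Final: 0.011137


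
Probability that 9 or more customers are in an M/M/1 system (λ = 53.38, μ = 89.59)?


ρ = 53.38/89.59 = 0.5958
P(N ≥ n) = ρ^n = 0.5958^9 = 0.009464

Final: 0.009464


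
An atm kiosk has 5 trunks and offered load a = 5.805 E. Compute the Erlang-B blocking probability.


B(c,a) = (a^c/c!) / Σ_{k=0}^{c} a^k/k!
a^5/5! = 54.932565
Σ terms (k=0..5): 1.00000 + 5.80500 + 16.84901 + 32.60284 + 47.31487 + 54.93256 = 158.504287
B = 54.932565/158.504287 = 0.346568

Final: 0.346568


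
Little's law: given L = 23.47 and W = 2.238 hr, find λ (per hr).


λ = L/W = 23.47/2.238 = 10.4870 /hr

Final: 10.4870 /hr


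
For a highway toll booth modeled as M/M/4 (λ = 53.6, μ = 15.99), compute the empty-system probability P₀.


a = λ/μ = 53.6/15.99 = 3.3521; ρ = a/c = 0.8380
Σ_{k=0}^{3} a^k/k! (terms k=0..3) = 1.00000 + 3.35210 + 5.61827 + 6.27766 = 16.24802
Tail: a^4/(4!(1−ρ)) = 126.25986/(24·0.1620) = 32.47901
P₀ = 1/(16.24802 + 32.47901) = 1/48.72703 = 0.020522

Final: 0.020522


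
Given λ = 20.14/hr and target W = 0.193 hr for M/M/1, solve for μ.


W = 1/(μ−λ) ⇒ μ − λ = 1/W = 1/0.193 = 5.1813
μ = λ + 1/W = 20.14 + 5.1813 = 25.3213 per hr

Final: 25.3213 /hr


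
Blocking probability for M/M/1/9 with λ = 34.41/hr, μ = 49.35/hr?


ρ = λ/μ = 34.41/49.35 = 0.6973
P_K = (1−ρ)ρ^K/(1−ρ^(K+1)) = (0.3027·0.038956)/(1 − 0.027163)
= 0.011793/0.972837 = 0.012123

Final: 0.012123


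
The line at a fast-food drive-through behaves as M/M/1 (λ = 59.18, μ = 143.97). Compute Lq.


ρ = 59.18/143.97 = 0.4111
Lq = ρ²/(1−ρ) = 0.1690/0.5889 = 0.2869

Final: 0.2869


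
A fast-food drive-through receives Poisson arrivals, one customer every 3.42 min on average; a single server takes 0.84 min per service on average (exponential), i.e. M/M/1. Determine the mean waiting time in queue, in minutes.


λ = 60/3.42 = 17.5439 /hr
μ = 60/0.84 = 71.4286 /hr
ρ = λ/μ = 17.5439/71.4286 = 0.2456
Wq = ρ/(μ−λ) = 0.2456/(71.4286−17.5439) = 0.004558 hr
In minutes: 0.004558·60 = 0.2735 min

Final: 0.2735 min


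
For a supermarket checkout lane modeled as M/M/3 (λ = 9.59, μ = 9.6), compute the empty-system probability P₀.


a = λ/μ = 9.59/9.6 = 0.9990; ρ = a/c = 0.3330
Σ_{k=0}^{2} a^k/k! (terms k=0..2) = 1.00000 + 0.99896 + 0.49896 = 2.49792
Tail: a^3/(3!(1−ρ)) = 0.99688/(6·0.6670) = 0.24909
P₀ = 1/(2.49792 + 0.24909) = 1/2.74701 = 0.364033

Final: 0.364033


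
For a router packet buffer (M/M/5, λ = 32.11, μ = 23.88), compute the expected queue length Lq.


a = λ/μ = 1.3446; ρ = a/5 = 0.2689
P₀ = 0.260404
Lq = P₀·a^c·ρ / (c!·(1−ρ)²) = 0.260404·4.39572·0.2689/(120·0.53447)
= 0.004800

Final: 0.004800


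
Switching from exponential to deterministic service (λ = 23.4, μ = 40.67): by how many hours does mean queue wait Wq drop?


ρ = 23.4/40.67 = 0.5754
Wq(M/M/1) = ρ/(μ−λ) = 0.5754/17.27 = 0.03332 hr
Wq(M/D/1) = ρ/(2(μ−λ)) = 0.01666 hr
Savings = 0.03332 − 0.01666 = 0.01666 hr

Final: 0.01666 hr


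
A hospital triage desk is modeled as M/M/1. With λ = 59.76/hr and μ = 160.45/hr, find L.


ρ = λ/μ = 59.76/160.45 = 0.3725
L = ρ/(1−ρ) = 0.3725/(1 − 0.3725) = 0.3725/0.6275 = 0.5935

Final: 0.5935


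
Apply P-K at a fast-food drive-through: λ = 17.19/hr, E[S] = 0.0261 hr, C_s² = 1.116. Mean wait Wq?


ρ = λ·E[S] = 17.19·0.0261 = 0.4487
E[S²] = E[S]²(1+C_s²) = 0.0261²·(1+1.116) = 0.001441
Wq = λ·E[S²]/(2(1−ρ)) = 17.19·0.001441/(2·0.5513) = 0.02247 hr

Final: 0.02247 hr


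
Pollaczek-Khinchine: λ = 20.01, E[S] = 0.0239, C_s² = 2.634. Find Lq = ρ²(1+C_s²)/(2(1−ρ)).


ρ = λ·E[S] = 20.01·0.0239 = 0.4782
Lq = ρ²(1+C_s²)/(2(1−ρ)) = 0.2287·(1+2.634)/(2·0.5218)
= 0.2287·3.6340/1.0435 = 0.79648

Final: 0.79648


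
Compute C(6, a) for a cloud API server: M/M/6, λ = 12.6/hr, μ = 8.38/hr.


a = λ/μ = 1.5036; ρ = a/6 = 0.2506
P₀ = 0.222276 (from M/M/c formula)
C(c,a) = [a^c/(c!(1−ρ))]·P₀ = [11.55471/(720·0.7494)]·0.222276
= 0.02141·0.222276 = 0.004760

Final: 0.004760


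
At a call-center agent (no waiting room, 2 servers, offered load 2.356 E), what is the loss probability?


B(c,a) = (a^c/c!) / Σ_{k=0}^{c} a^k/k!
a^2/2! = 2.775368
Σ terms (k=0..2): 1.00000 + 2.35600 + 2.77537 = 6.131368
B = 2.775368/6.131368 = 0.452651

Final: 0.452651


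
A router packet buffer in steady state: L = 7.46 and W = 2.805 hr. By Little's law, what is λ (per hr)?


λ = L/W = 7.46/2.805 = 2.6595 /hr

Final: 2.6595 /hr


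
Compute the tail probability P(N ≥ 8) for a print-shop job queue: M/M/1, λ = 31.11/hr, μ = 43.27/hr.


ρ = 31.11/43.27 = 0.7190
P(N ≥ n) = ρ^n = 0.7190^8 = 0.071401

Final: 0.071401


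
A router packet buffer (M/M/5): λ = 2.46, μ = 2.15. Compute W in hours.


a = 1.1442; ρ = 0.2288; P₀ = 0.318367
Lq = P₀·a^c·ρ/(c!(1−ρ)²) = 0.002002
Wq = Lq/λ = 0.002002/2.46 = 0.0008138 hr
W = Wq + 1/μ = 0.0008138 + 0.46512 = 0.46593 hr

Final: 0.46593 hr


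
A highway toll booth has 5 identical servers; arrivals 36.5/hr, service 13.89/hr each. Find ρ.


ρ = λ/(cμ) = 36.5/(5·13.89) = 36.5/69.45 = 0.5256

Final: 0.5256


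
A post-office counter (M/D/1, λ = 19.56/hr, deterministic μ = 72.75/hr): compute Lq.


ρ = 19.56/72.75 = 0.2689
M/D/1: Lq = ρ²/(2(1−ρ)) = 0.07229/(2·0.7311) = 0.04944

Final: 0.04944


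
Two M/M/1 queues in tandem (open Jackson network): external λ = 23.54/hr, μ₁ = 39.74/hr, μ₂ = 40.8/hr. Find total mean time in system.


Each node sees arrival rate λ = 23.54/hr (tandem ⇒ throughput preserved).
W₁ = 1/(μ₁−λ) = 1/(39.74−23.54) = 0.06173 hr
W₂ = 1/(μ₂−λ) = 1/(40.8−23.54) = 0.05794 hr
W_total = W₁ + W₂ = 0.06173 + 0.05794 = 0.11967 hr

Final: 0.11967 hr


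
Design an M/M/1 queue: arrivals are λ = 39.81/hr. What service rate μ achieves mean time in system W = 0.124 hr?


W = 1/(μ−λ) ⇒ μ − λ = 1/W = 1/0.124 = 8.0645
μ = λ + 1/W = 39.81 + 8.0645 = 47.8745 per hr

Final: 47.8745 /hr


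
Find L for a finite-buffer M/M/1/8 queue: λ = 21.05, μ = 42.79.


ρ = 21.05/42.79 = 0.4919
L = ρ[1 − (K+1)ρ^K + Kρ^(K+1)] / [(1−ρ)(1−ρ^(K+1))]
Numerator: 0.4919·(1 − 9·0.003430 + 8·0.001687) = 0.483392
Denominator: (0.5081)·(0.998313) = 0.507205
L = 0.483392/0.507205 = 0.9531

Final: 0.9531


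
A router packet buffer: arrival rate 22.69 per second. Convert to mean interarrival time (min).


Mean interarrival time = 1/λ = 1/22.69 second = 0.04407 second
In minutes: 0.04407 × 0.0166667 = 0.0007345 min

Final: 0.0007345 min


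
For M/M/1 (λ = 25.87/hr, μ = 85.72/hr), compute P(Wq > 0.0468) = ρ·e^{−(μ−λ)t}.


ρ = 25.87/85.72 = 0.3018
P(Wq > t) = ρ·e^{−(μ−λ)t} = 0.3018·e^{−2.8010}
= 0.3018·0.060750 = 0.018334

Final: 0.018334


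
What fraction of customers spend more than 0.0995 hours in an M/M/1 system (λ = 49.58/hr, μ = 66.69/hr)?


W ~ Exponential(μ−λ) for M/M/1.
μ − λ = 66.69 − 49.58 = 17.1100
P(W > t) = e^{−(μ−λ)t} = e^{−1.7024} = 0.182237

Final: 0.182237


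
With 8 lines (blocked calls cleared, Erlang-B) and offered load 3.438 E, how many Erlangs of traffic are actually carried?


B(8,3.438) = 0.015692 (Erlang-B)
Carried load = a(1 − B) = 3.438·(1 − 0.015692) = 3.438·0.984308 = 3.3840 E

Final: 3.3840 Erlangs


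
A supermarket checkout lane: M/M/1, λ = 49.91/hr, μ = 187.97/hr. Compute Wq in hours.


ρ = 49.91/187.97 = 0.2655
Wq = ρ/(μ−λ) = 0.2655/(187.97 − 49.91) = 0.2655/138.06 = 0.001923 hr

Final: 0.001923 hr


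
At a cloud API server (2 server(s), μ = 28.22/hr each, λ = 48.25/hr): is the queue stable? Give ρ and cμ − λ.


Total capacity cμ = 2·28.22 = 56.44/hr
ρ = λ/(cμ) = 48.25/56.44 = 0.8549
Stable ⇔ ρ < 1: YES
Spare capacity = cμ − λ = 56.44 − 48.25 = 8.19/hr

Final: ρ = 0.8549; stable; margin = 8.19/hr


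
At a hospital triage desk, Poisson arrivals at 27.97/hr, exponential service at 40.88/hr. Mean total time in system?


W = 1/(μ−λ) = 1/(40.88 − 27.97) = 1/12.91 = 0.07746 hr

Final: 0.07746 hr


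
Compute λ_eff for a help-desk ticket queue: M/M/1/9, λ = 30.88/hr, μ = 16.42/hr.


ρ = 1.8806; P_K = (1−ρ)ρ^9/(1−ρ^10) = 0.469112
λ_eff = λ(1 − P_K) = 30.88·(1 − 0.469112) = 30.88·0.530888 = 16.3938 /hr

Final: 16.3938 /hr


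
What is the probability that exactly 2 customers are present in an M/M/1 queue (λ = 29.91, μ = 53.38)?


ρ = 29.91/53.38 = 0.5603
P_n = (1−ρ)·ρ^n = (1 − 0.5603)·0.5603^2 = 0.4397·0.313961 = 0.138042

Final: 0.138042


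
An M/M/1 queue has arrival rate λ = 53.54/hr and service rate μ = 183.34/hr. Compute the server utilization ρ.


ρ = λ/μ = 53.54/183.34 = 0.2920

Final: 0.2920


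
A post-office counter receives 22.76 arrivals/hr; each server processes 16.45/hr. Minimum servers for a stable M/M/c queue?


Stability requires cμ > λ ⇔ c > λ/μ.
λ/μ = 22.76/16.45 = 1.3836
Minimum integer c = ⌊1.3836⌋ + 1 = 2
Check: 2·16.45 = 32.90 > 22.76, while 1·16.45 = 16.45 ≤ 22.76

Final: 2 servers


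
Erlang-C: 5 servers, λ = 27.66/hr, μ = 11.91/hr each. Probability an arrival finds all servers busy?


a = λ/μ = 2.3224; ρ = a/5 = 0.4645
P₀ = 0.096428 (from M/M/c formula)
C(c,a) = [a^c/(c!(1−ρ))]·P₀ = [67.56193/(120·0.5355)]·0.096428
= 1.05135·0.096428 = 0.101380

Final: 0.101380


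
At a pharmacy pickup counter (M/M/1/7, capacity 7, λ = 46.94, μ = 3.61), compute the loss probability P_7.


ρ = λ/μ = 46.94/3.61 = 13.0028
P_K = (1−ρ)ρ^K/(1−ρ^(K+1)) = (-12.0028·62842171.485967)/(1 − 817122307.354924)
= -754280135.868958/-817122306.354924 = 0.923093

Final: 0.923093


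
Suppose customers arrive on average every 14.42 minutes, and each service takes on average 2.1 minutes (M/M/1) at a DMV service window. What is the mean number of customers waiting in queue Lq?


λ = 60/14.42 = 4.1609 /hr
μ = 60/2.1 = 28.5714 /hr
ρ = λ/μ = 4.1609/28.5714 = 0.1456
Lq = ρ²/(1−ρ) = 0.02121/0.8544 = 0.02482

Final: 0.02482


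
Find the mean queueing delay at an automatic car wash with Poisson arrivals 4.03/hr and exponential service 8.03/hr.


ρ = 4.03/8.03 = 0.5019
Wq = ρ/(μ−λ) = 0.5019/(8.03 − 4.03) = 0.5019/4.00 = 0.1255 hr

Final: 0.1255 hr


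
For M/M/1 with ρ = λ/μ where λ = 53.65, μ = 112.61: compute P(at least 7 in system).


ρ = 53.65/112.61 = 0.4764
P(N ≥ n) = ρ^n = 0.4764^7 = 0.005571

Final: 0.005571


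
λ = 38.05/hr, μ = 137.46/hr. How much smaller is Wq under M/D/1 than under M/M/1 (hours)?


ρ = 38.05/137.46 = 0.2768
Wq(M/M/1) = ρ/(μ−λ) = 0.2768/99.41 = 0.002785 hr
Wq(M/D/1) = ρ/(2(μ−λ)) = 0.001392 hr
Savings = 0.002785 − 0.001392 = 0.001392 hr

Final: 0.001392 hr


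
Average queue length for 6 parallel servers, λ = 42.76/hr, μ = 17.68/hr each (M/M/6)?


a = λ/μ = 2.4186; ρ = a/6 = 0.4031
P₀ = 0.088637
Lq = P₀·a^c·ρ / (c!·(1−ρ)²) = 0.088637·200.13941·0.4031/(720·0.35630)
= 0.02787

Final: 0.02787


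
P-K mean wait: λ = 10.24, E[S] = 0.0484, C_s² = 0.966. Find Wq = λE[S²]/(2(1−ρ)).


ρ = λ·E[S] = 10.24·0.0484 = 0.4956
E[S²] = E[S]²(1+C_s²) = 0.0484²·(1+0.966) = 0.004605
Wq = λ·E[S²]/(2(1−ρ)) = 10.24·0.004605/(2·0.5044) = 0.04675 hr

Final: 0.04675 hr


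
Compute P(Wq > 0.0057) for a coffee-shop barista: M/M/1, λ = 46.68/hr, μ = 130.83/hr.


ρ = 46.68/130.83 = 0.3568
P(Wq > t) = ρ·e^{−(μ−λ)t} = 0.3568·e^{−0.4797}
= 0.3568·0.618997 = 0.220857

Final: 0.220857


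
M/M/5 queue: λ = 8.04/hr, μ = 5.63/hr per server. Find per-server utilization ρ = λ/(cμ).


ρ = λ/(cμ) = 8.04/(5·5.63) = 8.04/28.15 = 0.2856

Final: 0.2856


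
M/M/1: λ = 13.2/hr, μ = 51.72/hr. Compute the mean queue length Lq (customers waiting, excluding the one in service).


ρ = 13.2/51.72 = 0.2552
Lq = ρ²/(1−ρ) = 0.06514/0.7448 = 0.08746

Final: 0.08746


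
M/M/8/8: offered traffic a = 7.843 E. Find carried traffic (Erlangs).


B(8,7.843) = 0.226818 (Erlang-B)
Carried load = a(1 − B) = 7.843·(1 − 0.226818) = 7.843·0.773182 = 6.0641 E

Final: 6.0641 Erlangs


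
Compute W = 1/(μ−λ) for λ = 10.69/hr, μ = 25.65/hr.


W = 1/(μ−λ) = 1/(25.65 − 10.69) = 1/14.96 = 0.06684 hr

Final: 0.06684 hr


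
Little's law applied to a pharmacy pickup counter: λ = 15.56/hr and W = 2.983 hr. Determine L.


L = λW = 15.56·2.983 = 46.4155

Final: 46.4155


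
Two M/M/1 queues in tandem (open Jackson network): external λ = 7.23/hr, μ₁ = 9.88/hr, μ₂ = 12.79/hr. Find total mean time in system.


Each node sees arrival rate λ = 7.23/hr (tandem ⇒ throughput preserved).
W₁ = 1/(μ₁−λ) = 1/(9.88−7.23) = 0.37736 hr
W₂ = 1/(μ₂−λ) = 1/(12.79−7.23) = 0.17986 hr
W_total = W₁ + W₂ = 0.37736 + 0.17986 = 0.55721 hr

Final: 0.55721 hr


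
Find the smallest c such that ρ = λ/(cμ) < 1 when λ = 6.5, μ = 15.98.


Stability requires cμ > λ ⇔ c > λ/μ.
λ/μ = 6.5/15.98 = 0.4068
Minimum integer c = ⌊0.4068⌋ + 1 = 1
Check: 1·15.98 = 15.98 > 6.5, while 0·15.98 = 0.00 ≤ 6.5

Final: 1 servers


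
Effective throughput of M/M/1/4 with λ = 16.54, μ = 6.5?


ρ = 2.5446; P_K = (1−ρ)ρ^4/(1−ρ^5) = 0.612757
λ_eff = λ(1 − P_K) = 16.54·(1 − 0.612757) = 16.54·0.387243 = 6.4050 /hr

Final: 6.4050 /hr


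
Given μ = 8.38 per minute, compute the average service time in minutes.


Mean service time = 1/μ = 1/8.38 minute = 0.11933 minute
In minutes: 0.11933 × 1 = 0.1193 min

Final: 0.1193 min


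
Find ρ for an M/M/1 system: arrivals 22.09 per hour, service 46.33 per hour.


ρ = λ/μ = 22.09/46.33 = 0.4768

Final: 0.4768


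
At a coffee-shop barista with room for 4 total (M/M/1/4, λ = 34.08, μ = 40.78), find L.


ρ = 34.08/40.78 = 0.8357
L = ρ[1 − (K+1)ρ^K + Kρ^(K+1)] / [(1−ρ)(1−ρ^(K+1))]
Numerator: 0.8357·(1 − 5·0.487764 + 4·0.407626) = 0.160192
Denominator: (0.1643)·(0.592374) = 0.097325
L = 0.160192/0.097325 = 1.6460

Final: 1.6460


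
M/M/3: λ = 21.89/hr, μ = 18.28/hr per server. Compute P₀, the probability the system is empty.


a = λ/μ = 21.89/18.28 = 1.1975; ρ = a/c = 0.3992
Σ_{k=0}^{2} a^k/k! (terms k=0..2) = 1.00000 + 1.19748 + 0.71698 = 2.91447
Tail: a^3/(3!(1−ρ)) = 1.71715/(6·0.6008) = 0.47632
P₀ = 1/(2.91447 + 0.47632) = 1/3.39079 = 0.294917

Final: 0.294917


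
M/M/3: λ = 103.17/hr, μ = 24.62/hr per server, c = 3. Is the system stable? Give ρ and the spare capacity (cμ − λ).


Total capacity cμ = 3·24.62 = 73.86/hr
ρ = λ/(cμ) = 103.17/73.86 = 1.3968
Stable ⇔ ρ < 1: NO
Spare capacity = cμ − λ = 73.86 − 103.17 = -29.31/hr

Final: ρ = 1.3968; unstable; margin = -29.31/hr


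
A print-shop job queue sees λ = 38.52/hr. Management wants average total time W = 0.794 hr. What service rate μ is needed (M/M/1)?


W = 1/(μ−λ) ⇒ μ − λ = 1/W = 1/0.794 = 1.2594
μ = λ + 1/W = 38.52 + 1.2594 = 39.7794 per hr

Final: 39.7794 /hr


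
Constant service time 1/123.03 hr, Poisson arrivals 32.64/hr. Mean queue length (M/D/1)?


ρ = 32.64/123.03 = 0.2653
M/D/1: Lq = ρ²/(2(1−ρ)) = 0.07038/(2·0.7347) = 0.04790

Final: 0.04790


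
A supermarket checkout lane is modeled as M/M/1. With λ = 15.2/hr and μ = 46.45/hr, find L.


ρ = λ/μ = 15.2/46.45 = 0.3272
L = ρ/(1−ρ) = 0.3272/(1 − 0.3272) = 0.3272/0.6728 = 0.4864

Final: 0.4864


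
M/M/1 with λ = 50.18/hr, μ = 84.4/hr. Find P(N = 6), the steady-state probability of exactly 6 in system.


ρ = 50.18/84.4 = 0.5945
P_n = (1−ρ)·ρ^n = (1 − 0.5945)·0.5945^6 = 0.4055·0.044170 = 0.017909

Final: 0.017909


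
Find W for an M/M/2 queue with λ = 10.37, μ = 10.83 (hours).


a = 0.9575; ρ = 0.4788; P₀ = 0.352482
Lq = P₀·a^c·ρ/(c!(1−ρ)²) = 0.28475
Wq = Lq/λ = 0.28475/10.37 = 0.02746 hr
W = Wq + 1/μ = 0.02746 + 0.09234 = 0.11979 hr

Final: 0.11979 hr


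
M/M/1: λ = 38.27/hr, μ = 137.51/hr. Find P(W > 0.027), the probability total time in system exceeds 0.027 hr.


W ~ Exponential(μ−λ) for M/M/1.
μ − λ = 137.51 − 38.27 = 99.2400
P(W > t) = e^{−(μ−λ)t} = e^{−2.6795} = 0.068599

Final: 0.068599


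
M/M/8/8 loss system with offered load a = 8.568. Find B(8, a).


B(c,a) = (a^c/c!) / Σ_{k=0}^{c} a^k/k!
a^8/8! = 720.302860
Σ terms (k=0..8): 1.00000 + 8.56800 + 36.70531 + 104.83037 + 224.54665 + 384.78315 + 549.47033 + 672.55169 + 720.30286 = 2702.758371
B = 720.302860/2702.758371 = 0.266507

Final: 0.266507


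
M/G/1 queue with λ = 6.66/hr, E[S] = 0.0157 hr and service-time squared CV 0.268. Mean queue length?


ρ = λ·E[S] = 6.66·0.0157 = 0.1046
Lq = ρ²(1+C_s²)/(2(1−ρ)) = 0.01093·(1+0.268)/(2·0.8954)
= 0.01093·1.2680/1.7909 = 0.007741

Final: 0.007741


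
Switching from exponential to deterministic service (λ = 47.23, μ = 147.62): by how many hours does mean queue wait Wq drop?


ρ = 47.23/147.62 = 0.3199
Wq(M/M/1) = ρ/(μ−λ) = 0.3199/100.39 = 0.003187 hr
Wq(M/D/1) = ρ/(2(μ−λ)) = 0.001594 hr
Savings = 0.003187 − 0.001594 = 0.001594 hr

Final: 0.001594 hr


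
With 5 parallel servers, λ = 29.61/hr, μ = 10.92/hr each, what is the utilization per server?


ρ = λ/(cμ) = 29.61/(5·10.92) = 29.61/54.60 = 0.5423

Final: 0.5423


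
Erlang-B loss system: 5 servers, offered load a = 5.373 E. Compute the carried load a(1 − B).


B(5,5.373) = 0.314371 (Erlang-B)
Carried load = a(1 − B) = 5.373·(1 − 0.314371) = 5.373·0.685629 = 3.6839 E

Final: 3.6839 Erlangs


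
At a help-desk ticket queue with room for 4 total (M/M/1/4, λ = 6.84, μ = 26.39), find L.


ρ = 6.84/26.39 = 0.2592
L = ρ[1 − (K+1)ρ^K + Kρ^(K+1)] / [(1−ρ)(1−ρ^(K+1))]
Numerator: 0.2592·(1 − 5·0.004513 + 4·0.001170) = 0.254553
Denominator: (0.7408)·(0.998830) = 0.739944
L = 0.254553/0.739944 = 0.3440

Final: 0.3440


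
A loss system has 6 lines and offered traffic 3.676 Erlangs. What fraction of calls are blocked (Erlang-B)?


B(c,a) = (a^c/c!) / Σ_{k=0}^{c} a^k/k!
a^6/6! = 3.427051
Σ terms (k=0..6): 1.00000 + 3.67600 + 6.75649 + 8.27895 + 7.60836 + 5.59366 + 3.42705 = 36.340506
B = 3.427051/36.340506 = 0.094304

Final: 0.094304


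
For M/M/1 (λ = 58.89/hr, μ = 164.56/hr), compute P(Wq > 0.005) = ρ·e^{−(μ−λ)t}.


ρ = 58.89/164.56 = 0.3579
P(Wq > t) = ρ·e^{−(μ−λ)t} = 0.3579·e^{−0.5283}
= 0.3579·0.589577 = 0.210988

Final: 0.210988


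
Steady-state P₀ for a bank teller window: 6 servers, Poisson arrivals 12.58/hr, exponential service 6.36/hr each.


a = λ/μ = 12.58/6.36 = 1.9780; ρ = a/c = 0.3297
Σ_{k=0}^{5} a^k/k! (terms k=0..5) = 1.00000 + 1.97799 + 1.95622 + 1.28979 + 0.63780 + 0.25231 = 7.11410
Tail: a^6/(6!(1−ρ)) = 59.88819/(720·0.6703) = 0.12408
P₀ = 1/(7.11410 + 0.12408) = 1/7.23819 = 0.138156

Final: 0.138156


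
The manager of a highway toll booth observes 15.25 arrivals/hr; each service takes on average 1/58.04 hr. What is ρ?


ρ = λ/μ = 15.25/58.04 = 0.2627

Final: 0.2627


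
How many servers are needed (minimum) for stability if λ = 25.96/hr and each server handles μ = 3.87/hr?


Stability requires cμ > λ ⇔ c > λ/μ.
λ/μ = 25.96/3.87 = 6.7080
Minimum integer c = ⌊6.7080⌋ + 1 = 7
Check: 7·3.87 = 27.09 > 25.96, while 6·3.87 = 23.22 ≤ 25.96

Final: 7 servers


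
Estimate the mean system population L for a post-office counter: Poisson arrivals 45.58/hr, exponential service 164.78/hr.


ρ = λ/μ = 45.58/164.78 = 0.2766
L = ρ/(1−ρ) = 0.2766/(1 − 0.2766) = 0.2766/0.7234 = 0.3824

Final: 0.3824


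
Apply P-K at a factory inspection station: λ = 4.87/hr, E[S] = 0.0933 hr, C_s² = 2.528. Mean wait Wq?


ρ = λ·E[S] = 4.87·0.0933 = 0.4544
E[S²] = E[S]²(1+C_s²) = 0.0933²·(1+2.528) = 0.030711
Wq = λ·E[S²]/(2(1−ρ)) = 4.87·0.030711/(2·0.5456) = 0.13705 hr

Final: 0.13705 hr
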